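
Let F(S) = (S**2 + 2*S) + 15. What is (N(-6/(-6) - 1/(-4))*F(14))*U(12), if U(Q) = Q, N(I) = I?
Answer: 3585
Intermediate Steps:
F(S) = 15 + S**2 + 2*S
(N(-6/(-6) - 1/(-4))*F(14))*U(12) = ((-6/(-6) - 1/(-4))*(15 + 14**2 + 2*14))*12 = ((-6*(-1/6) - 1*(-1/4))*(15 + 196 + 28))*12 = ((1 + 1/4)*239)*12 = ((5/4)*239)*12 = (1195/4)*12 = 3585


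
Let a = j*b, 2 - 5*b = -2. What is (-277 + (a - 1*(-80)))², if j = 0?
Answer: 38809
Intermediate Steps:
b = ⅘ (b = ⅖ - ⅕*(-2) = ⅖ + ⅖ = ⅘ ≈ 0.80000)
a = 0 (a = 0*(⅘) = 0)
(-277 + (a - 1*(-80)))² = (-277 + (0 - 1*(-80)))² = (-277 + (0 + 80))² = (-277 + 80)² = (-197)² = 38809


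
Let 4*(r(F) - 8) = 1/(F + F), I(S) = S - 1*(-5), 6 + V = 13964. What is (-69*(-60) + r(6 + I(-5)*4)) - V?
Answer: -470879/48 ≈ -9810.0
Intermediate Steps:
V = 13958 (V = -6 + 13964 = 13958)
I(S) = 5 + S (I(S) = S + 5 = 5 + S)
r(F) = 8 + 1/(8*F) (r(F) = 8 + 1/(4*(F + F)) = 8 + 1/(4*((2*F))) = 8 + (1/(2*F))/4 = 8 + 1/(8*F))
(-69*(-60) + r(6 + I(-5)*4)) - V = (-69*(-60) + (8 + 1/(8*(6 + (5 - 5)*4)))) - 1*13958 = (4140 + (8 + 1/(8*(6 + 0*4)))) - 13958 = (4140 + (8 + 1/(8*(6 + 0)))) - 13958 = (4140 + (8 + (1/8)/6)) - 13958 = (4140 + (8 + (1/8)*(1/6))) - 13958 = (4140 + (8 + 1/48)) - 13958 = (4140 + 385/48) - 13958 = 199105/48 - 13958 = -470879/48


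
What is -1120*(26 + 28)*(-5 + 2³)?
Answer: -181440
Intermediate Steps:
-1120*(26 + 28)*(-5 + 2³) = -60480*(-5 + 8) = -60480*3 = -1120*162 = -181440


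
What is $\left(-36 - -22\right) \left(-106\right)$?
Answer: $1484$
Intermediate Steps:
$\left(-36 - -22\right) \left(-106\right) = \left(-36 + 22\right) \left(-106\right) = \left(-14\right) \left(-106\right) = 1484$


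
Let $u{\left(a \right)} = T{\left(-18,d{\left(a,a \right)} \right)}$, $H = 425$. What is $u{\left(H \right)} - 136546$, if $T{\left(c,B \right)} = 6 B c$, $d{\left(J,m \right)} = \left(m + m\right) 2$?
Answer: $-320146$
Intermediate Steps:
$d{\left(J,m \right)} = 4 m$ ($d{\left(J,m \right)} = 2 m 2 = 4 m$)
$T{\left(c,B \right)} = 6 B c$
$u{\left(a \right)} = - 432 a$ ($u{\left(a \right)} = 6 \cdot 4 a \left(-18\right) = - 432 a$)
$u{\left(H \right)} - 136546 = \left(-432\right) 425 - 136546 = -183600 - 136546 = -320146$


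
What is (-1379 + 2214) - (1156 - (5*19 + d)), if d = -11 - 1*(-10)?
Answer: -227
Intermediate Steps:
d = -1 (d = -11 + 10 = -1)
(-1379 + 2214) - (1156 - (5*19 + d)) = (-1379 + 2214) - (1156 - (5*19 - 1)) = 835 - (1156 - (95 - 1)) = 835 - (1156 - 1*94) = 835 - (1156 - 94) = 835 - 1*1062 = 835 - 1062 = -227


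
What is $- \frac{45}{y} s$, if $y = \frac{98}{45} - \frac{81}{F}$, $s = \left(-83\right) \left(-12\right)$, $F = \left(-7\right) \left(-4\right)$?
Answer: $\frac{56473200}{901} \approx 62678.0$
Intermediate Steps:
$F = 28$
$s = 996$
$y = - \frac{901}{1260}$ ($y = \frac{98}{45} - \frac{81}{28} = - \frac{901}{1260} \approx -0.71508$)
$- \frac{45}{y} s = - \frac{45}{- \frac{901}{1260}} \cdot 996 = \left(-45\right) \left(- \frac{1260}{901}\right) 996 = \frac{56700}{901} \cdot 996 = \frac{56473200}{901}$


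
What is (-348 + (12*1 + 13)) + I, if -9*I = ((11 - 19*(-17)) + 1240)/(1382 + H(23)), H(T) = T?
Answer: -4085909/12645 ≈ -323.12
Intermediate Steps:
I = -1574/12645 (I = -((11 - 19*(-17)) + 1240)/(9*(1382 + 23)) = -((11 + 323) + 1240)/(9*1405) = -(334 + 1240)/(9*1405) = -1574/(9*1405) = -⅑*1574/1405 = -1574/12645 ≈ -0.12448)
(-348 + (12*1 + 13)) + I = (-348 + (12*1 + 13)) - 1574/12645 = (-348 + (12 + 13)) - 1574/12645 = (-348 + 25) - 1574/12645 = -323 - 1574/12645 = -4085909/12645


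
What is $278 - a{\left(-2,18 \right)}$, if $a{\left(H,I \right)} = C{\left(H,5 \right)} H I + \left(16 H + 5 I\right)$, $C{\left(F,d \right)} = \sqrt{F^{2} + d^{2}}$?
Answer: $220 + 36 \sqrt{29} \approx 413.87$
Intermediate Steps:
$a{\left(H,I \right)} = 5 I + 16 H + H I \sqrt{25 + H^{2}}$ ($a{\left(H,I \right)} = \sqrt{H^{2} + 5^{2}} H I + \left(16 H + 5 I\right) = \sqrt{H^{2} + 25} H I + \left(5 I + 16 H\right) = \sqrt{25 + H^{2}} H I + \left(5 I + 16 H\right) = H \sqrt{25 + H^{2}} I + \left(5 I + 16 H\right) = H I \sqrt{25 + H^{2}} + \left(5 I + 16 H\right) = 5 I + 16 H + H I \sqrt{25 + H^{2}}$)
$278 - a{\left(-2,18 \right)} = 278 - \left(5 \cdot 18 + 16 \left(-2\right) - 36 \sqrt{25 + \left(-2\right)^{2}}\right) = 278 - \left(90 - 32 - 36 \sqrt{25 + 4}\right) = 278 - \left(90 - 32 - 36 \sqrt{29}\right) = 278 - \left(58 - 36 \sqrt{29}\right) = 220 + 36 \sqrt{29}$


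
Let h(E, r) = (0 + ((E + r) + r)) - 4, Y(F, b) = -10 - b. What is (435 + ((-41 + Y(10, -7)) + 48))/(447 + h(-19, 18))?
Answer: 439/460 ≈ 0.95435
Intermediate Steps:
h(E, r) = -4 + E + 2*r (h(E, r) = (0 + (E + 2*r)) - 4 = (E + 2*r) - 4 = -4 + E + 2*r)
(435 + ((-41 + Y(10, -7)) + 48))/(447 + h(-19, 18)) = (435 + ((-41 + (-10 - 1*(-7))) + 48))/(447 + (-4 - 19 + 2*18)) = (435 + ((-41 + (-10 + 7)) + 48))/(447 + (-4 - 19 + 36)) = (435 + ((-41 - 3) + 48))/(447 + 13) = (435 + (-44 + 48))/460 = (435 + 4)*(1/460) = 439*(1/460) = 439/460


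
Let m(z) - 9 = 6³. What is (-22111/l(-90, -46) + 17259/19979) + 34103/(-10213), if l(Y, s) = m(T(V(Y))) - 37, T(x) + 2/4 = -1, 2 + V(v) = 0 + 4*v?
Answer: -4606605249457/38360559076 ≈ -120.09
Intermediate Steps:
V(v) = -2 + 4*v (V(v) = -2 + (0 + 4*v) = -2 + 4*v)
T(x) = -3/2 (T(x) = -½ - 1 = -3/2)
m(z) = 225 (m(z) = 9 + 6³ = 9 + 216 = 225)
l(Y, s) = 188 (l(Y, s) = 225 - 37 = 188)
(-22111/l(-90, -46) + 17259/19979) + 34103/(-10213) = (-22111/188 + 17259/19979) + 34103/(-10213) = (-22111*1/188 + 17259*(1/19979)) + 34103*(-1/10213) = (-22111/188 + 17259/19979) - 34103/10213 = -438510977/3756052 - 34103/10213 = -4606605249457/38360559076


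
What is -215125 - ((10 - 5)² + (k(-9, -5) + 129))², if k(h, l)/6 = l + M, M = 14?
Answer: -258389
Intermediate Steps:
k(h, l) = 84 + 6*l (k(h, l) = 6*(l + 14) = 6*(14 + l) = 84 + 6*l)
-215125 - ((10 - 5)² + (k(-9, -5) + 129))² = -215125 - ((10 - 5)² + ((84 + 6*(-5)) + 129))² = -215125 - (5² + ((84 - 30) + 129))² = -215125 - (25 + (54 + 129))² = -215125 - (25 + 183)² = -215125 - 1*208² = -215125 - 1*43264 = -215125 - 43264 = -258389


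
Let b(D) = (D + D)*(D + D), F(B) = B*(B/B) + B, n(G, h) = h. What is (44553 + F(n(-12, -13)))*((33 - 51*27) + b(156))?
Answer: 4274592000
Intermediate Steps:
F(B) = 2*B (F(B) = B*1 + B = B + B = 2*B)
b(D) = 4*D² (b(D) = (2*D)*(2*D) = 4*D²)
(44553 + F(n(-12, -13)))*((33 - 51*27) + b(156)) = (44553 + 2*(-13))*((33 - 51*27) + 4*156²) = (44553 - 26)*((33 - 1377) + 4*24336) = 44527*(-1344 + 97344) = 44527*96000 = 4274592000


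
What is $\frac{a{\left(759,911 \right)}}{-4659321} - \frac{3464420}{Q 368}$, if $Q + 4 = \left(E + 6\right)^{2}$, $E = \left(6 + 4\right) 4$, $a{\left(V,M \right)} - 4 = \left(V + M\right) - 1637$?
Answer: $- \frac{448385378217}{100591634176} \approx -4.4575$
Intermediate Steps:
$a{\left(V,M \right)} = -1633 + M + V$ ($a{\left(V,M \right)} = 4 - \left(1637 - M - V\right) = 4 + \left(-1637 + M + V\right) = -1633 + M + V$)
$E = 40$ ($E = 10 \cdot 4 = 40$)
$Q = 2112$ ($Q = -4 + \left(40 + 6\right)^{2} = -4 + 46^{2} = -4 + 2116 = 2112$)
$\frac{a{\left(759,911 \right)}}{-4659321} - \frac{3464420}{Q 368} = \frac{-1633 + 911 + 759}{-4659321} - \frac{3464420}{2112 \cdot 368} = 37 \left(- \frac{1}{4659321}\right) - \frac{3464420}{777216} = - \frac{37}{4659321} - \frac{866105}{194304} = - \frac{448385378217}{100591634176}$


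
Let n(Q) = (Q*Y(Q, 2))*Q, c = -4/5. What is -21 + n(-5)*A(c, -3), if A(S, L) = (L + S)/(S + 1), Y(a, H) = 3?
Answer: -1446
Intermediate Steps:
c = -4/5 (c = -4*1/5 = -4/5 ≈ -0.80000)
n(Q) = 3*Q**2 (n(Q) = (Q*3)*Q = (3*Q)*Q = 3*Q**2)
A(S, L) = (L + S)/(1 + S)
-21 + n(-5)*A(c, -3) = -21 + (3*(-5)**2)*((-3 - 4/5)/(1 - 4/5)) = -21 + (3*25)*(-19/5/(1/5)) = -21 + 75*(5*(-19/5)) = -21 + 75*(-19) = -21 - 1425 = -1446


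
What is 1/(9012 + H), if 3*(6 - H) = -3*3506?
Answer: 1/12524 ≈ 7.9847e-5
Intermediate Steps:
H = 3512 (H = 6 - (-1)*3506 = 6 - 1/3*(-10518) = 6 + 3506 = 3512)
1/(9012 + H) = 1/(9012 + 3512) = 1/12524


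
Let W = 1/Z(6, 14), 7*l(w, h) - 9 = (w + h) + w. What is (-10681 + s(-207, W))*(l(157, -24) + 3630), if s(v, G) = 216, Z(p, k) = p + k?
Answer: -38434955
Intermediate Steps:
Z(p, k) = k + p
l(w, h) = 9/7 + h/7 + 2*w/7 (l(w, h) = 9/7 + ((w + h) + w)/7 = 9/7 + ((h + w) + w)/7 = 9/7 + (h + 2*w)/7 = 9/7 + (h/7 + 2*w/7) = 9/7 + h/7 + 2*w/7)
W = 1/20 (W = 1/(14 + 6) = 1/20 ≈ 0.050000)
(-10681 + s(-207, W))*(l(157, -24) + 3630) = (-10681 + 216)*((9/7 + (⅐)*(-24) + (2/7)*157) + 3630) = -10465*((9/7 - 24/7 + 314/7) + 3630) = -10465*(299/7 + 3630) = -10465*25709/7 = -38434955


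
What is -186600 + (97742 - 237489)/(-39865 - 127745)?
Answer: -31275886253/167610 ≈ -1.8660e+5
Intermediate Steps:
-186600 + (97742 - 237489)/(-39865 - 127745) = -186600 - 139747/(-167610) = -186600 - 139747*(-1/167610) = -186600 + 139747/167610 = -31275886253/167610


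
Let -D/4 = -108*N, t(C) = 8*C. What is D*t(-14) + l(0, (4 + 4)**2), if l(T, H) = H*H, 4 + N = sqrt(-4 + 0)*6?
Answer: 197632 - 580608*I ≈ 1.9763e+5 - 5.8061e+5*I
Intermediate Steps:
N = -4 + 12*I (N = -4 + sqrt(-4 + 0)*6 = -4 + sqrt(-4)*6 = -4 + (2*I)*6 = -4 + 12*I ≈ -4.0 + 12.0*I)
l(T, H) = H**2
D = -1728 + 5184*I (D = -(-432)*(-4 + 12*I) = -4*(432 - 1296*I) = -1728 + 5184*I ≈ -1728.0 + 5184.0*I)
D*t(-14) + l(0, (4 + 4)**2) = (-1728 + 5184*I)*(8*(-14)) + ((4 + 4)**2)**2 = (-1728 + 5184*I)*(-112) + (8**2)**2 = (193536 - 580608*I) + 64**2 = (193536 - 580608*I) + 4096 = 197632 - 580608*I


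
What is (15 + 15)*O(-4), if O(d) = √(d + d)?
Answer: 60*I*√2 ≈ 84.853*I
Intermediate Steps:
O(d) = √2*√d (O(d) = √(2*d) = √2*√d)
(15 + 15)*O(-4) = (15 + 15)*(√2*√(-4)) = 30*(√2*(2*I)) = 30*(2*I*√2) = 60*I*√2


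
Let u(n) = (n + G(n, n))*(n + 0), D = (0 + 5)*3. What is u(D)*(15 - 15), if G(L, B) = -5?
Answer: 0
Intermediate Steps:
D = 15 (D = 5*3 = 15)
u(n) = n*(-5 + n) (u(n) = (n - 5)*(n + 0) = (-5 + n)*n = n*(-5 + n))
u(D)*(15 - 15) = (15*(-5 + 15))*(15 - 15) = (15*10)*0 = 150*0 = 0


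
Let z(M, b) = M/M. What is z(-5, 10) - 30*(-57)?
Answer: 1711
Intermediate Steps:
z(M, b) = 1
z(-5, 10) - 30*(-57) = 1 - 30*(-57) = 1 + 1710 = 1711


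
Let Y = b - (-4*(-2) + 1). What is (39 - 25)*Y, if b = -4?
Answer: -182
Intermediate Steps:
Y = -13 (Y = -4 - (-4*(-2) + 1) = -4 - (8 + 1) = -4 - 1*9 = -4 - 9 = -13)
(39 - 25)*Y = (39 - 25)*(-13) = 14*(-13) = -182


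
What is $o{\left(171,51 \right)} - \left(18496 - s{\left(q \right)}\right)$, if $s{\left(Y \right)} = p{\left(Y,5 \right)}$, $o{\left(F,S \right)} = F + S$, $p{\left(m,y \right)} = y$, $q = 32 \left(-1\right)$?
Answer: $-18269$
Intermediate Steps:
$q = -32$
$s{\left(Y \right)} = 5$
$o{\left(171,51 \right)} - \left(18496 - s{\left(q \right)}\right) = \left(171 + 51\right) - \left(18496 - 5\right) = 222 - \left(18496 - 5\right) = 222 - 18491 = -18269$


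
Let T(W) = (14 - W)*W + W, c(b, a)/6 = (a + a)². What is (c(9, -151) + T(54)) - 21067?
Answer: 524051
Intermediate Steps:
c(b, a) = 24*a² (c(b, a) = 6*(a + a)² = 6*(2*a)² = 6*(4*a²) = 24*a²)
T(W) = W + W*(14 - W) (T(W) = W*(14 - W) + W = W + W*(14 - W))
(c(9, -151) + T(54)) - 21067 = (24*(-151)² + 54*(15 - 1*54)) - 21067 = (24*22801 + 54*(15 - 54)) - 21067 = (547224 + 54*(-39)) - 21067 = (547224 - 2106) - 21067 = 545118 - 21067 = 524051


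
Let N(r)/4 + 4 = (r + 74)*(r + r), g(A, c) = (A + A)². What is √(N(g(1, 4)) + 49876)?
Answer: 2*√13089 ≈ 228.81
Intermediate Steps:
g(A, c) = 4*A² (g(A, c) = (2*A)² = 4*A²)
N(r) = -16 + 8*r*(74 + r) (N(r) = -16 + 4*((r + 74)*(r + r)) = -16 + 4*((74 + r)*(2*r)) = -16 + 4*(2*r*(74 + r)) = -16 + 8*r*(74 + r))
√(N(g(1, 4)) + 49876) = √((-16 + 8*(4*1²)² + 592*(4*1²)) + 49876) = √((-16 + 8*(4*1)² + 592*(4*1)) + 49876) = √((-16 + 8*4² + 592*4) + 49876) = √((-16 + 8*16 + 2368) + 49876) = √((-16 + 128 + 2368) + 49876) = √(2480 + 49876) = √52356 = 2*√13089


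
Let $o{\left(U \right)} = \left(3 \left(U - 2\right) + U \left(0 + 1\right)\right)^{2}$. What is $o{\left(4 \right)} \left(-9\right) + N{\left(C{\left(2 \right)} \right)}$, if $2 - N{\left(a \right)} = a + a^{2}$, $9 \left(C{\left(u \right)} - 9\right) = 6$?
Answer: $- \frac{9010}{9} \approx -1001.1$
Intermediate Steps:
$C{\left(u \right)} = \frac{29}{3}$ ($C{\left(u \right)} = 9 + \frac{1}{9} \cdot 6 = 9 + \frac{2}{3} = \frac{29}{3}$)
$N{\left(a \right)} = 2 - a - a^{2}$ ($N{\left(a \right)} = 2 - \left(a + a^{2}\right) = 2 - a - a^{2}$)
$o{\left(U \right)} = \left(-6 + 4 U\right)^{2}$ ($o{\left(U \right)} = \left(3 \left(-2 + U\right) + U 1\right)^{2} = \left(\left(-6 + 3 U\right) + U\right)^{2} = \left(-6 + 4 U\right)^{2}$)
$o{\left(4 \right)} \left(-9\right) + N{\left(C{\left(2 \right)} \right)} = 4 \left(-3 + 2 \cdot 4\right)^{2} \left(-9\right) - \frac{910}{9} = 4 \left(-3 + 8\right)^{2} \left(-9\right) - \frac{910}{9} = 4 \cdot 5^{2} \left(-9\right) - \frac{910}{9} = 4 \cdot 25 \left(-9\right) - \frac{910}{9} = 100 \left(-9\right) - \frac{910}{9} = -900 - \frac{910}{9} = - \frac{9010}{9}$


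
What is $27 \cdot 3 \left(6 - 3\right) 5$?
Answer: $1215$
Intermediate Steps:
$27 \cdot 3 \left(6 - 3\right) 5 = 27 \cdot 3 \cdot 3 \cdot 5 = 27 \cdot 9 \cdot 5 = 243 \cdot 5 = 1215$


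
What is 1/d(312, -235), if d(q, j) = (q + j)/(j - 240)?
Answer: -475/77 ≈ -6.1688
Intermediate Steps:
d(q, j) = (j + q)/(-240 + j)
1/d(312, -235) = 1/((-235 + 312)/(-240 - 235)) = 1/(77/(-475)) = 1/(-1/475*77) = 1/(-77/475) = -475/77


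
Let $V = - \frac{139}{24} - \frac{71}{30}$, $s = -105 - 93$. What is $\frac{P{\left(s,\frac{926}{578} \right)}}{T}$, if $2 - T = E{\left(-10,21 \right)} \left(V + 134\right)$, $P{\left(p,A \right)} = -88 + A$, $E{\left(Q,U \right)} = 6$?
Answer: $\frac{499380}{4352629} \approx 0.11473$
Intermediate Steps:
$s = -198$ ($s = -105 - 93 = -198$)
$V = - \frac{979}{120}$ ($V = \left(-139\right) \frac{1}{24} - \frac{71}{30} = - \frac{139}{24} - \frac{71}{30} = - \frac{979}{120} \approx -8.1583$)
$T = - \frac{15061}{20}$ ($T = 2 - 6 \left(- \frac{979}{120} + 134\right) = 2 - 6 \cdot \frac{15101}{120} = 2 - \frac{15101}{20} = - \frac{15061}{20} \approx -753.05$)
$\frac{P{\left(s,\frac{926}{578} \right)}}{T} = \frac{-88 + \frac{926}{578}}{- \frac{15061}{20}} = \left(-88 + 926 \cdot \frac{1}{578}\right) \left(- \frac{20}{15061}\right) = \left(-88 + \frac{463}{289}\right) \left(- \frac{20}{15061}\right) = \left(- \frac{24969}{289}\right) \left(- \frac{20}{15061}\right) = \frac{499380}{4352629}$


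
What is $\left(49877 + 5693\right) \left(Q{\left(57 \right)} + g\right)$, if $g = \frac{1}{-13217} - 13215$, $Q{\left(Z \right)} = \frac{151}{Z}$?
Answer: $- \frac{553131311481250}{753369} \approx -7.3421 \cdot 10^{8}$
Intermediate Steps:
$g = - \frac{174662656}{13217}$ ($g = - \frac{1}{13217} - 13215 = - \frac{174662656}{13217} \approx -13215.0$)
$\left(49877 + 5693\right) \left(Q{\left(57 \right)} + g\right) = \left(49877 + 5693\right) \left(\frac{151}{57} - \frac{174662656}{13217}\right) = 55570 \left(151 \cdot \frac{1}{57} - \frac{174662656}{13217}\right) = 55570 \left(\frac{151}{57} - \frac{174662656}{13217}\right) = 55570 \left(- \frac{9953775625}{753369}\right) = - \frac{553131311481250}{753369}$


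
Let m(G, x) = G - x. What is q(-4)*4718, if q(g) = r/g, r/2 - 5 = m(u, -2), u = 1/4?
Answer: -68411/4 ≈ -17103.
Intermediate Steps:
u = ¼ ≈ 0.25000
r = 29/2 (r = 10 + 2*(¼ - 1*(-2)) = 10 + 2*(¼ + 2) = 10 + 2*(9/4) = 10 + 9/2 = 29/2 ≈ 14.500)
q(g) = 29/(2*g)
q(-4)*4718 = ((29/2)/(-4))*4718 = ((29/2)*(-¼))*4718 = -29/8*4718 = -68411/4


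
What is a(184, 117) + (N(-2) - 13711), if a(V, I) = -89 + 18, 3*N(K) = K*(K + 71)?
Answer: -13828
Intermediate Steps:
N(K) = K*(71 + K)/3 (N(K) = (K*(K + 71))/3 = (K*(71 + K))/3 = K*(71 + K)/3)
a(V, I) = -71
a(184, 117) + (N(-2) - 13711) = -71 + ((⅓)*(-2)*(71 - 2) - 13711) = -71 + ((⅓)*(-2)*69 - 13711) = -71 + (-46 - 13711) = -71 - 13757 = -13828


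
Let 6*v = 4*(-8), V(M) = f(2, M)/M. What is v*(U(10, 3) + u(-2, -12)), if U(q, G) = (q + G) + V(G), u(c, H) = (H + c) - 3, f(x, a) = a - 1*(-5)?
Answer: 64/9 ≈ 7.1111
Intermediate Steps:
f(x, a) = 5 + a (f(x, a) = a + 5 = 5 + a)
V(M) = (5 + M)/M
u(c, H) = -3 + H + c
v = -16/3 (v = (4*(-8))/6 = (⅙)*(-32) = -16/3 ≈ -5.3333)
U(q, G) = G + q + (5 + G)/G (U(q, G) = (q + G) + (5 + G)/G = (G + q) + (5 + G)/G = G + q + (5 + G)/G)
v*(U(10, 3) + u(-2, -12)) = -16*((1 + 3 + 10 + 5/3) + (-3 - 12 - 2))/3 = -16*((1 + 3 + 10 + 5*(⅓)) - 17)/3 = -16*((1 + 3 + 10 + 5/3) - 17)/3 = -16*(47/3 - 17)/3 = -16/3*(-4/3) = 64/9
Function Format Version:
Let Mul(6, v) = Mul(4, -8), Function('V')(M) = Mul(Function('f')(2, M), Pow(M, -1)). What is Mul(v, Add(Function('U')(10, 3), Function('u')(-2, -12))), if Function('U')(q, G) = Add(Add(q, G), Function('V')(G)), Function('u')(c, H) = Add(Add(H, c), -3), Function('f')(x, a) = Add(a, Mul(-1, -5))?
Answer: Rational(64, 9) ≈ 7.1111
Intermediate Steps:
Function('f')(x, a) = Add(5, a) (Function('f')(x, a) = Add(a, 5) = Add(5, a))
Function('V')(M) = Mul(Pow(M, -1), Add(5, M)) (Function('V')(M) = Mul(Add(5, M), Pow(M, -1)) = Mul(Pow(M, -1), Add(5, M)))
Function('u')(c, H) = Add(-3, H, c)
v = Rational(-16, 3) (v = Mul(Rational(1, 6), Mul(4, -8)) = Mul(Rational(1, 6), -32) = Rational(-16, 3) ≈ -5.3333)
Function('U')(q, G) = Add(G, q, Mul(Pow(G, -1), Add(5, G))) (Function('U')(q, G) = Add(Add(q, G), Mul(Pow(G, -1), Add(5, G))) = Add(Add(G, q), Mul(Pow(G, -1), Add(5, G))) = Add(G, q, Mul(Pow(G, -1), Add(5, G))))
Mul(v, Add(Function('U')(10, 3), Function('u')(-2, -12))) = Mul(Rational(-16, 3), Add(Add(1, 3, 10, Mul(5, Pow(3, -1))), Add(-3, -12, -2))) = Mul(Rational(-16, 3), Add(Add(1, 3, 10, Mul(5, Rational(1, 3))), -17)) = Mul(Rational(-16, 3), Add(Add(1, 3, 10, Rational(5, 3)), -17)) = Mul(Rational(-16, 3), Add(Rational(47, 3), -17)) = Mul(Rational(-16, 3), Rational(-4, 3)) = Rational(64, 9)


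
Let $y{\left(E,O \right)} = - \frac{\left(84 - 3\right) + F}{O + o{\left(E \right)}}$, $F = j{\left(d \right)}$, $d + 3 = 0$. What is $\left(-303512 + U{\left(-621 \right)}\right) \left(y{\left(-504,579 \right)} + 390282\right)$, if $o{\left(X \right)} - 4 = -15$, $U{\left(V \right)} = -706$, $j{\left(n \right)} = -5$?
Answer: $- \frac{8429884582725}{71} \approx -1.1873 \cdot 10^{11}$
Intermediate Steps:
$d = -3$ ($d = -3 + 0 = -3$)
$o{\left(X \right)} = -11$ ($o{\left(X \right)} = 4 - 15 = -11$)
$F = -5$
$y{\left(E,O \right)} = - \frac{76}{-11 + O}$ ($y{\left(E,O \right)} = - \frac{\left(84 - 3\right) - 5}{O - 11} = - \frac{\left(84 - 3\right) - 5}{-11 + O} = - \frac{81 - 5}{-11 + O} = - \frac{76}{-11 + O}$)
$\left(-303512 + U{\left(-621 \right)}\right) \left(y{\left(-504,579 \right)} + 390282\right) = \left(-303512 - 706\right) \left(- \frac{76}{-11 + 579} + 390282\right) = - 304218 \left(- \frac{76}{568} + 390282\right) = - 304218 \left(\left(-76\right) \frac{1}{568} + 390282\right) = - 304218 \left(- \frac{19}{142} + 390282\right) = \left(-304218\right) \frac{55420025}{142} = - \frac{8429884582725}{71}$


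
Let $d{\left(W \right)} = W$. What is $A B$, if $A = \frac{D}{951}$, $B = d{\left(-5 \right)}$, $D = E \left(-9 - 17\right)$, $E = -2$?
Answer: $- \frac{260}{951} \approx -0.2734$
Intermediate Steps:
$D = 52$ ($D = - 2 \left(-9 - 17\right) = \left(-2\right) \left(-26\right) = 52$)
$B = -5$
$A = \frac{52}{951} \approx 0.054679$
$A B = \frac{52}{951} \left(-5\right) = - \frac{260}{951}$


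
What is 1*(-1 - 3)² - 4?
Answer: 12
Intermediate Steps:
1*(-1 - 3)² - 4 = 1*(-4)² - 4 = 1*16 - 4 = 16 - 4 = 12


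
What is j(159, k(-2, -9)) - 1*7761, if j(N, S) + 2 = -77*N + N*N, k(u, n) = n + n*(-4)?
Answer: 5275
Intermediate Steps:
k(u, n) = -3*n (k(u, n) = n - 4*n = -3*n)
j(N, S) = -2 + N**2 - 77*N (j(N, S) = -2 + (-77*N + N*N) = -2 + (-77*N + N**2) = -2 + (N**2 - 77*N) = -2 + N**2 - 77*N)
j(159, k(-2, -9)) - 1*7761 = (-2 + 159**2 - 77*159) - 1*7761 = (-2 + 25281 - 12243) - 7761 = 13036 - 7761 = 5275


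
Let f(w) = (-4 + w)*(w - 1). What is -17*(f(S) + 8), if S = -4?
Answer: -816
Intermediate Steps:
f(w) = (-1 + w)*(-4 + w) (f(w) = (-4 + w)*(-1 + w) = (-1 + w)*(-4 + w))
-17*(f(S) + 8) = -17*((4 + (-4)² - 5*(-4)) + 8) = -17*((4 + 16 + 20) + 8) = -17*(40 + 8) = -17*48 = -816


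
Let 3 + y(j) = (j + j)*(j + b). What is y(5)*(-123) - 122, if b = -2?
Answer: -3443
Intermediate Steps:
y(j) = -3 + 2*j*(-2 + j) (y(j) = -3 + (j + j)*(j - 2) = -3 + (2*j)*(-2 + j) = -3 + 2*j*(-2 + j))
y(5)*(-123) - 122 = (-3 - 4*5 + 2*5**2)*(-123) - 122 = (-3 - 20 + 2*25)*(-123) - 122 = (-3 - 20 + 50)*(-123) - 122 = 27*(-123) - 122 = -3321 - 122 = -3443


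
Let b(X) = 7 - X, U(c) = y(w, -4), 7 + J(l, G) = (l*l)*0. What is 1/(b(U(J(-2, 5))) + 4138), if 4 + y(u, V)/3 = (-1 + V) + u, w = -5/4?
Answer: 4/16703 ≈ 0.00023948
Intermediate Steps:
J(l, G) = -7 (J(l, G) = -7 + (l*l)*0 = -7 + l²*0 = -7 + 0 = -7)
w = -5/4 (w = -5*¼ = -5/4 ≈ -1.2500)
y(u, V) = -15 + 3*V + 3*u (y(u, V) = -12 + 3*((-1 + V) + u) = -12 + 3*(-1 + V + u) = -12 + (-3 + 3*V + 3*u) = -15 + 3*V + 3*u)
U(c) = -123/4 (U(c) = -15 + 3*(-4) + 3*(-5/4) = -15 - 12 - 15/4 = -123/4)
1/(b(U(J(-2, 5))) + 4138) = 1/((7 - 1*(-123/4)) + 4138) = 1/((7 + 123/4) + 4138) = 1/(151/4 + 4138) = 1/(16703/4) = 4/16703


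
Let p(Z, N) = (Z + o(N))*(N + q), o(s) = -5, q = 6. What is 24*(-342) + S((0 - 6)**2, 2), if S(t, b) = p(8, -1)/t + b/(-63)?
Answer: -2068319/252 ≈ -8207.6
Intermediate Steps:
p(Z, N) = (-5 + Z)*(6 + N) (p(Z, N) = (Z - 5)*(N + 6) = (-5 + Z)*(6 + N))
S(t, b) = 15/t - b/63 (S(t, b) = (-30 - 5*(-1) + 6*8 - 1*8)/t + b/(-63) = (-30 + 5 + 48 - 8)/t + b*(-1/63) = 15/t - b/63)
24*(-342) + S((0 - 6)**2, 2) = 24*(-342) + (15/((0 - 6)**2) - 1/63*2) = -8208 + (15/((-6)**2) - 2/63) = -8208 + (15/36 - 2/63) = -8208 + (15*(1/36) - 2/63) = -8208 + (5/12 - 2/63) = -8208 + 97/252 = -2068319/252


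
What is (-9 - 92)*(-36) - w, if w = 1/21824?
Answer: 79352063/21824 ≈ 3636.0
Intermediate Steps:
w = 1/21824 ≈ 4.5821e-5
(-9 - 92)*(-36) - w = (-9 - 92)*(-36) - 1*1/21824 = -101*(-36) - 1/21824 = 3636 - 1/21824 = 79352063/21824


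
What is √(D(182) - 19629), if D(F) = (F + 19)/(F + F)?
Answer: I*√650172705/182 ≈ 140.1*I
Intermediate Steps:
D(F) = (19 + F)/(2*F) (D(F) = (19 + F)/((2*F)) = (19 + F)*(1/(2*F)) = (19 + F)/(2*F))
√(D(182) - 19629) = √((½)*(19 + 182)/182 - 19629) = √((½)*(1/182)*201 - 19629) = √(201/364 - 19629) = √(-7144755/364) = I*√650172705/182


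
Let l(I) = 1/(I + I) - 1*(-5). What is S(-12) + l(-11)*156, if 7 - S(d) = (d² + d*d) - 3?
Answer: 5444/11 ≈ 494.91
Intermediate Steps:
S(d) = 10 - 2*d² (S(d) = 7 - ((d² + d*d) - 3) = 7 - ((d² + d²) - 3) = 7 - (2*d² - 3) = 7 - (-3 + 2*d²) = 7 + (3 - 2*d²) = 10 - 2*d²)
l(I) = 5 + 1/(2*I) (l(I) = 1/(2*I) + 5 = 5 + 1/(2*I))
S(-12) + l(-11)*156 = (10 - 2*(-12)²) + (5 + (½)/(-11))*156 = (10 - 2*144) + (5 + (½)*(-1/11))*156 = (10 - 288) + (5 - 1/22)*156 = -278 + (109/22)*156 = -278 + 8502/11 = 5444/11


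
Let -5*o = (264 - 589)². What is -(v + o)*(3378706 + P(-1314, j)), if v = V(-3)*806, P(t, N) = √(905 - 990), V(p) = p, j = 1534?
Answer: 79544875358 + 23543*I*√85 ≈ 7.9545e+10 + 2.1706e+5*I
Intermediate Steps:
P(t, N) = I*√85 (P(t, N) = √(-85) = I*√85)
v = -2418 (v = -3*806 = -2418)
o = -21125 (o = -(264 - 589)²/5 = -⅕*(-325)² = -⅕*105625 = -21125)
-(v + o)*(3378706 + P(-1314, j)) = -(-2418 - 21125)*(3378706 + I*√85) = -(-23543)*(3378706 + I*√85) = -(-79544875358 - 23543*I*√85) = 79544875358 + 23543*I*√85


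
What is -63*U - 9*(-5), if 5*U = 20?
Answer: -207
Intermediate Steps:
U = 4 (U = (1/5)*20 = 4)
-63*U - 9*(-5) = -63*4 - 9*(-5) = -252 + 45 = -207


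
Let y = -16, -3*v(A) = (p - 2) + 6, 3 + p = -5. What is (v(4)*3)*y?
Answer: -64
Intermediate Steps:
p = -8 (p = -3 - 5 = -8)
v(A) = 4/3 (v(A) = -((-8 - 2) + 6)/3 = -(-10 + 6)/3 = -⅓*(-4) = 4/3)
(v(4)*3)*y = ((4/3)*3)*(-16) = 4*(-16) = -64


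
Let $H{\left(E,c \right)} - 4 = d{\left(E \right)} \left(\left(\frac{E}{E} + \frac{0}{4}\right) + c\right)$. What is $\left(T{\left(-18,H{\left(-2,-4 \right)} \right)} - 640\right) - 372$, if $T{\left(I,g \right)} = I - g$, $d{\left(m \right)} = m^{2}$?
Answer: $-1022$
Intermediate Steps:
$H{\left(E,c \right)} = 4 + E^{2} \left(1 + c\right)$ ($H{\left(E,c \right)} = 4 + E^{2} \left(\left(\frac{E}{E} + \frac{0}{4}\right) + c\right) = 4 + E^{2} \left(\left(1 + 0 \cdot \frac{1}{4}\right) + c\right) = 4 + E^{2} \left(\left(1 + 0\right) + c\right) = 4 + E^{2} \left(1 + c\right)$)
$\left(T{\left(-18,H{\left(-2,-4 \right)} \right)} - 640\right) - 372 = \left(\left(-18 - \left(4 + \left(-2\right)^{2} - 4 \left(-2\right)^{2}\right)\right) - 640\right) - 372 = \left(\left(-18 - \left(4 + 4 - 16\right)\right) - 640\right) - 372 = \left(\left(-18 - -8\right) - 640\right) - 372 = \left(\left(-18 + 8\right) - 640\right) - 372 = \left(-10 - 640\right) - 372 = -650 - 372 = -1022$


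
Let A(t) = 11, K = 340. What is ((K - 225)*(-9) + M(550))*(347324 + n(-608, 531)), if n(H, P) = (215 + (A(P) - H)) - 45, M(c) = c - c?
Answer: -360296955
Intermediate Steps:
M(c) = 0
n(H, P) = 181 - H (n(H, P) = (215 + (11 - H)) - 45 = (226 - H) - 45 = 181 - H)
((K - 225)*(-9) + M(550))*(347324 + n(-608, 531)) = ((340 - 225)*(-9) + 0)*(347324 + (181 - 1*(-608))) = (115*(-9) + 0)*(347324 + (181 + 608)) = (-1035 + 0)*(347324 + 789) = -1035*348113 = -360296955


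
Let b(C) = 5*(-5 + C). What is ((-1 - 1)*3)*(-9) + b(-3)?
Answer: 14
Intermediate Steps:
b(C) = -25 + 5*C
((-1 - 1)*3)*(-9) + b(-3) = ((-1 - 1)*3)*(-9) + (-25 + 5*(-3)) = -2*3*(-9) + (-25 - 15) = -6*(-9) - 40 = 54 - 40 = 14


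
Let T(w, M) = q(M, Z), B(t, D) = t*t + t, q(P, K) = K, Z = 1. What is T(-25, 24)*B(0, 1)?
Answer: 0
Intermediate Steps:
B(t, D) = t + t**2 (B(t, D) = t**2 + t = t + t**2)
T(w, M) = 1
T(-25, 24)*B(0, 1) = 1*(0*(1 + 0)) = 1*(0*1) = 1*0 = 0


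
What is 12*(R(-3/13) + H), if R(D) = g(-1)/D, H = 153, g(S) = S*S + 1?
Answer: 1732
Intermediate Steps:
g(S) = 1 + S² (g(S) = S² + 1 = 1 + S²)
R(D) = 2/D (R(D) = (1 + (-1)²)/D = (1 + 1)/D = 2/D)
12*(R(-3/13) + H) = 12*(2/((-3/13)) + 153) = 12*(2/((-3*1/13)) + 153) = 12*(2/(-3/13) + 153) = 12*(2*(-13/3) + 153) = 12*(-26/3 + 153) = 12*(433/3) = 1732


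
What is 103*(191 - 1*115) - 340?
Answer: 7488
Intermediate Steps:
103*(191 - 1*115) - 340 = 103*(191 - 115) - 340 = 103*76 - 340 = 7828 - 340 = 7488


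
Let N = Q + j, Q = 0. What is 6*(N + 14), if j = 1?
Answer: 90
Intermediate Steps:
N = 1 (N = 0 + 1 = 1)
6*(N + 14) = 6*(1 + 14) = 6*15 = 90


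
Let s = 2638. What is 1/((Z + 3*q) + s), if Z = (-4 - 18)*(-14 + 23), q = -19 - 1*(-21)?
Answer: 1/2446 ≈ 0.00040883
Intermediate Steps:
q = 2 (q = -19 + 21 = 2)
Z = -198 (Z = -22*9 = -198)
1/((Z + 3*q) + s) = 1/((-198 + 3*2) + 2638) = 1/((-198 + 6) + 2638) = 1/(-192 + 2638) = 1/2446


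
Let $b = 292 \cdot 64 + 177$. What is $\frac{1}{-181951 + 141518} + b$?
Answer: $\frac{762768544}{40433} \approx 18865.0$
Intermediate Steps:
$b = 18865$ ($b = 18688 + 177 = 18865$)
$\frac{1}{-181951 + 141518} + b = \frac{1}{-181951 + 141518} + 18865 = \frac{1}{-40433} + 18865 = - \frac{1}{40433} + 18865 = \frac{762768544}{40433}$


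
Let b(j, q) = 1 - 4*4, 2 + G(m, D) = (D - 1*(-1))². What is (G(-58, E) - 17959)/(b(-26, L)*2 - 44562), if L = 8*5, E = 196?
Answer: -1303/2787 ≈ -0.46753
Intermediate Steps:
G(m, D) = -2 + (1 + D)² (G(m, D) = -2 + (D - 1*(-1))² = -2 + (D + 1)² = -2 + (1 + D)²)
L = 40
b(j, q) = -15 (b(j, q) = 1 - 16 = -15)
(G(-58, E) - 17959)/(b(-26, L)*2 - 44562) = ((-2 + (1 + 196)²) - 17959)/(-15*2 - 44562) = ((-2 + 197²) - 17959)/(-30 - 44562) = ((-2 + 38809) - 17959)/(-44592) = (38807 - 17959)*(-1/44592) = 20848*(-1/44592) = -1303/2787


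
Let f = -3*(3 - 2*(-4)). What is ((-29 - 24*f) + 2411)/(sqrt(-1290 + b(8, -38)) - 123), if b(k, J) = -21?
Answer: -65067/2740 - 529*I*sqrt(1311)/2740 ≈ -23.747 - 6.9905*I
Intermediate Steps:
f = -33 (f = -3*(3 + 8) = -3*11 = -33)
((-29 - 24*f) + 2411)/(sqrt(-1290 + b(8, -38)) - 123) = ((-29 - 24*(-33)) + 2411)/(sqrt(-1290 - 21) - 123) = ((-29 + 792) + 2411)/(sqrt(-1311) - 123) = (763 + 2411)/(I*sqrt(1311) - 123) = 3174/(-123 + I*sqrt(1311))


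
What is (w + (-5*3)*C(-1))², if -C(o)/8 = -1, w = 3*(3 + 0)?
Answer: 12321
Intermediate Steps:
w = 9 (w = 3*3 = 9)
C(o) = 8 (C(o) = -8*(-1) = 8)
(w + (-5*3)*C(-1))² = (9 - 5*3*8)² = (9 - 15*8)² = (9 - 120)² = (-111)² = 12321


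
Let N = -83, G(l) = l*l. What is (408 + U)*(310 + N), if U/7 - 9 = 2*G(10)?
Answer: 424717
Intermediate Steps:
G(l) = l**2
U = 1463 (U = 63 + 7*(2*10**2) = 63 + 7*(2*100) = 63 + 7*200 = 63 + 1400 = 1463)
(408 + U)*(310 + N) = (408 + 1463)*(310 - 83) = 1871*227 = 424717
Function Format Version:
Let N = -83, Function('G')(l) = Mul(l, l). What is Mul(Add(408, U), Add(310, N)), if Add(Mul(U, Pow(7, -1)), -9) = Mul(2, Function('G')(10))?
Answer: 424717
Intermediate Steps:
Function('G')(l) = Pow(l, 2)
U = 1463 (U = Add(63, Mul(7, Mul(2, Pow(10, 2)))) = Add(63, Mul(7, Mul(2, 100))) = Add(63, Mul(7, 200)) = Add(63, 1400) = 1463)
Mul(Add(408, U), Add(310, N)) = Mul(Add(408, 1463), Add(310, -83)) = Mul(1871, 227) = 424717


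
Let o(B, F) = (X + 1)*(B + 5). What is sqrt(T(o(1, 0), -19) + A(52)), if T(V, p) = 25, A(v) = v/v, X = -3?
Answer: sqrt(26) ≈ 5.0990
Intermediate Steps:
o(B, F) = -10 - 2*B (o(B, F) = (-3 + 1)*(B + 5) = -2*(5 + B) = -10 - 2*B)
A(v) = 1
sqrt(T(o(1, 0), -19) + A(52)) = sqrt(25 + 1) = sqrt(26)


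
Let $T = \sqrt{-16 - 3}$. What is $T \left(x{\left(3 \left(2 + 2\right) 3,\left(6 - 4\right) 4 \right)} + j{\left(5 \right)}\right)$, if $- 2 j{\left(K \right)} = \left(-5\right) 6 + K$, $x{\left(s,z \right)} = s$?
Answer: $\frac{97 i \sqrt{19}}{2} \approx 211.41 i$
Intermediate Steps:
$j{\left(K \right)} = 15 - \frac{K}{2}$ ($j{\left(K \right)} = - \frac{\left(-5\right) 6 + K}{2} = - \frac{-30 + K}{2} = 15 - \frac{K}{2}$)
$T = i \sqrt{19}$ ($T = \sqrt{-19} = i \sqrt{19} \approx 4.3589 i$)
$T \left(x{\left(3 \left(2 + 2\right) 3,\left(6 - 4\right) 4 \right)} + j{\left(5 \right)}\right) = i \sqrt{19} \left(3 \left(2 + 2\right) 3 + \left(15 - \frac{5}{2}\right)\right) = i \sqrt{19} \left(3 \cdot 4 \cdot 3 + \left(15 - \frac{5}{2}\right)\right) = i \sqrt{19} \left(12 \cdot 3 + \frac{25}{2}\right) = i \sqrt{19} \left(36 + \frac{25}{2}\right) = i \sqrt{19} \cdot \frac{97}{2} = \frac{97 i \sqrt{19}}{2}$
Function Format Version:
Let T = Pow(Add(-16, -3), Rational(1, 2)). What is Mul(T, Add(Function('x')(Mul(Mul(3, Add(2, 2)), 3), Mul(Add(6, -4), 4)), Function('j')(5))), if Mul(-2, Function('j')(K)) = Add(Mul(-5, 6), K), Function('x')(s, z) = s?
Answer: Mul(Rational(97, 2), I, Pow(19, Rational(1, 2))) ≈ Mul(211.41, I)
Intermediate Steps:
Function('j')(K) = Add(15, Mul(Rational(-1, 2), K)) (Function('j')(K) = Mul(Rational(-1, 2), Add(Mul(-5, 6), K)) = Mul(Rational(-1, 2), Add(-30, K)) = Add(15, Mul(Rational(-1, 2), K)))
T = Mul(I, Pow(19, Rational(1, 2))) (T = Pow(-19, Rational(1, 2)) = Mul(I, Pow(19, Rational(1, 2))) ≈ Mul(4.3589, I))
Mul(T, Add(Function('x')(Mul(Mul(3, Add(2, 2)), 3), Mul(Add(6, -4), 4)), Function('j')(5))) = Mul(Mul(I, Pow(19, Rational(1, 2))), Add(Mul(Mul(3, Add(2, 2)), 3), Add(15, Mul(Rational(-1, 2), 5)))) = Mul(Mul(I, Pow(19, Rational(1, 2))), Add(Mul(Mul(3, 4), 3), Add(15, Rational(-5, 2)))) = Mul(Mul(I, Pow(19, Rational(1, 2))), Add(Mul(12, 3), Rational(25, 2))) = Mul(Mul(I, Pow(19, Rational(1, 2))), Add(36, Rational(25, 2))) = Mul(Mul(I, Pow(19, Rational(1, 2))), Rational(97, 2)) = Mul(Rational(97, 2), I, Pow(19, Rational(1, 2)))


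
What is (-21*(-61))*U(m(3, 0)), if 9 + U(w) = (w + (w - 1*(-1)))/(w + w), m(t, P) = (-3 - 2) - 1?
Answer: -41419/4 ≈ -10355.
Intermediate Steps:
m(t, P) = -6 (m(t, P) = -5 - 1 = -6)
U(w) = -9 + (1 + 2*w)/(2*w) (U(w) = -9 + (w + (w - 1*(-1)))/(w + w) = -9 + (w + (w + 1))/((2*w)) = -9 + (w + (1 + w))*(1/(2*w)) = -9 + (1 + 2*w)*(1/(2*w)) = -9 + (1 + 2*w)/(2*w))
(-21*(-61))*U(m(3, 0)) = (-21*(-61))*(-8 + (½)/(-6)) = 1281*(-8 + (½)*(-⅙)) = 1281*(-8 - 1/12) = 1281*(-97/12) = -41419/4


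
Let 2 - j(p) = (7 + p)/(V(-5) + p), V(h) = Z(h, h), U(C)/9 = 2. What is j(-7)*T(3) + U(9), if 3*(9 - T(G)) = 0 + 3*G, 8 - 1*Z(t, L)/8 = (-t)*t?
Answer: 30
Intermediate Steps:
U(C) = 18 (U(C) = 9*2 = 18)
Z(t, L) = 64 + 8*t² (Z(t, L) = 64 - 8*(-t)*t = 64 - (-8)*t² = 64 + 8*t²)
V(h) = 64 + 8*h²
T(G) = 9 - G (T(G) = 9 - (0 + 3*G)/3 = 9 - G)
j(p) = 2 - (7 + p)/(264 + p) (j(p) = 2 - (7 + p)/((64 + 8*(-5)²) + p) = 2 - (7 + p)/((64 + 8*25) + p) = 2 - (7 + p)/((64 + 200) + p) = 2 - (7 + p)/(264 + p))
j(-7)*T(3) + U(9) = ((521 - 7)/(264 - 7))*(9 - 1*3) + 18 = (514/257)*(9 - 3) + 18 = ((1/257)*514)*6 + 18 = 2*6 + 18 = 12 + 18 = 30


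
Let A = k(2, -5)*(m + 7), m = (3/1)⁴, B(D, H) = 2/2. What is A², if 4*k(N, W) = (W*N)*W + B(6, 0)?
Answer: 1258884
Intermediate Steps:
B(D, H) = 1 (B(D, H) = 2*(½) = 1)
k(N, W) = ¼ + N*W²/4 (k(N, W) = ((W*N)*W + 1)/4 = ((N*W)*W + 1)/4 = (N*W² + 1)/4 = (1 + N*W²)/4 = ¼ + N*W²/4)
m = 81 (m = (3*1)⁴ = 3⁴ = 81)
A = 1122 (A = (¼ + (¼)*2*(-5)²)*(81 + 7) = (¼ + (¼)*2*25)*88 = (¼ + 25/2)*88 = (51/4)*88 = 1122)
A² = 1122² = 1258884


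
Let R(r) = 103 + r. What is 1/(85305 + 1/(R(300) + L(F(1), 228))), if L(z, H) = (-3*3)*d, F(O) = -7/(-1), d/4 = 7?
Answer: 151/12881056 ≈ 1.1723e-5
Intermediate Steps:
d = 28 (d = 4*7 = 28)
F(O) = 7 (F(O) = -7*(-1) = 7)
L(z, H) = -252 (L(z, H) = -3*3*28 = -9*28 = -252)
1/(85305 + 1/(R(300) + L(F(1), 228))) = 1/(85305 + 1/((103 + 300) - 252)) = 1/(85305 + 1/(403 - 252)) = 1/(85305 + 1/151) = 1/(12881056/151) = 151/12881056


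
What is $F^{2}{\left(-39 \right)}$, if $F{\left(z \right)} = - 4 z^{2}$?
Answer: $37015056$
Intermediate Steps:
$F^{2}{\left(-39 \right)} = \left(- 4 \left(-39\right)^{2}\right)^{2} = \left(\left(-4\right) 1521\right)^{2} = \left(-6084\right)^{2} = 37015056$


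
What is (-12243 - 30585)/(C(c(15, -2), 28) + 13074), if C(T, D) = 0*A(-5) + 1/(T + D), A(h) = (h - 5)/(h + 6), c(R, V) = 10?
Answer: -1627464/496813 ≈ -3.2758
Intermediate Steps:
A(h) = (-5 + h)/(6 + h)
C(T, D) = 1/(D + T) (C(T, D) = 0*((-5 - 5)/(6 - 5)) + 1/(T + D) = 0*(-10/1) + 1/(D + T) = 0*(1*(-10)) + 1/(D + T) = 0*(-10) + 1/(D + T) = 0 + 1/(D + T) = 1/(D + T))
(-12243 - 30585)/(C(c(15, -2), 28) + 13074) = (-12243 - 30585)/(1/(28 + 10) + 13074) = -42828/(1/38 + 13074) = -42828/496813/38 = -42828*38/496813 = -1627464/496813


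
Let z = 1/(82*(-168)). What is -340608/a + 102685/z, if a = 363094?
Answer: -256814309472624/181547 ≈ -1.4146e+9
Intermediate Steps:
z = -1/13776 (z = 1/(-13776) = -1/13776 ≈ -7.2590e-5)
-340608/a + 102685/z = -340608/363094 + 102685/(-1/13776) = -340608*1/363094 + 102685*(-13776) = -170304/181547 - 1414588560 = -256814309472624/181547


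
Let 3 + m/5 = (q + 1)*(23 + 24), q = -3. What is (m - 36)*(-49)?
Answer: 25529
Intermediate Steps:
m = -485 (m = -15 + 5*((-3 + 1)*(23 + 24)) = -15 + 5*(-2*47) = -15 + 5*(-94) = -15 - 470 = -485)
(m - 36)*(-49) = (-485 - 36)*(-49) = -521*(-49) = 25529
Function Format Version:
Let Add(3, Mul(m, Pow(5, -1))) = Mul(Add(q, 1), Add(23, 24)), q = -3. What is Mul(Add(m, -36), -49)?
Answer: 25529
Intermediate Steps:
m = -485 (m = Add(-15, Mul(5, Mul(Add(-3, 1), Add(23, 24)))) = Add(-15, Mul(5, Mul(-2, 47))) = Add(-15, Mul(5, -94)) = Add(-15, -470) = -485)
Mul(Add(m, -36), -49) = Mul(Add(-485, -36), -49) = Mul(-521, -49) = 25529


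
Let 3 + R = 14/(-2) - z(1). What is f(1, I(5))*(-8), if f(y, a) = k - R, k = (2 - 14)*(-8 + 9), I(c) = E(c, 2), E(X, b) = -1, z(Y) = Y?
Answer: 8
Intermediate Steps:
I(c) = -1
k = -12 (k = -12*1 = -12)
R = -11 (R = -3 + (14/(-2) - 1*1) = -3 + (14*(-½) - 1) = -3 + (-7 - 1) = -3 - 8 = -11)
f(y, a) = -1 (f(y, a) = -12 - 1*(-11) = -12 + 11 = -1)
f(1, I(5))*(-8) = -1*(-8) = 8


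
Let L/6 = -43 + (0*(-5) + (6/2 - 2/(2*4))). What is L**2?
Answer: 233289/4 ≈ 58322.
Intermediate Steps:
L = -483/2 (L = 6*(-43 + (0*(-5) + (6/2 - 2/(2*4)))) = 6*(-43 + (0 + (6*(1/2) - 2/8))) = 6*(-43 + (0 + (3 - 2*1/8))) = 6*(-43 + (0 + (3 - 1/4))) = 6*(-43 + (0 + 11/4)) = 6*(-43 + 11/4) = 6*(-161/4) = -483/2 ≈ -241.50)
L**2 = (-483/2)**2 = 233289/4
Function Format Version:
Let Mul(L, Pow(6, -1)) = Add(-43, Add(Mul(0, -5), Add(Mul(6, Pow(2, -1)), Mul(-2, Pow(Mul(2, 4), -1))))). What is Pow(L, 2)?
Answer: Rational(233289, 4) ≈ 58322.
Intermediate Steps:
L = Rational(-483, 2) (L = Mul(6, Add(-43, Add(Mul(0, -5), Add(Mul(6, Pow(2, -1)), Mul(-2, Pow(Mul(2, 4), -1)))))) = Mul(6, Add(-43, Add(0, Add(Mul(6, Rational(1, 2)), Mul(-2, Pow(8, -1)))))) = Mul(6, Add(-43, Add(0, Add(3, Mul(-2, Rational(1, 8)))))) = Mul(6, Add(-43, Add(0, Add(3, Rational(-1, 4))))) = Mul(6, Add(-43, Add(0, Rational(11, 4)))) = Mul(6, Add(-43, Rational(11, 4))) = Mul(6, Rational(-161, 4)) = Rational(-483, 2) ≈ -241.50)
Pow(L, 2) = Pow(Rational(-483, 2), 2) = Rational(233289, 4)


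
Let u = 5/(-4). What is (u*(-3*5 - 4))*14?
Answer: 665/2 ≈ 332.50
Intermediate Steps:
u = -5/4 (u = 5*(-1/4) = -5/4 ≈ -1.2500)
(u*(-3*5 - 4))*14 = -5*(-3*5 - 4)/4*14 = -5*(-15 - 4)/4*14 = -5/4*(-19)*14 = (95/4)*14 = 665/2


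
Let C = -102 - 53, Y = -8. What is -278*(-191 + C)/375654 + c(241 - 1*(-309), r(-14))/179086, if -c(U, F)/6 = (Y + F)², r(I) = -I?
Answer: 4286195726/16818593061 ≈ 0.25485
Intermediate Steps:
C = -155
c(U, F) = -6*(-8 + F)²
-278*(-191 + C)/375654 + c(241 - 1*(-309), r(-14))/179086 = -278*(-191 - 155)/375654 - 6*(-8 - 1*(-14))²/179086 = -278*(-346)*(1/375654) - 6*(-8 + 14)²*(1/179086) = 96188*(1/375654) - 6*6²*(1/179086) = 48094/187827 - 6*36*(1/179086) = 48094/187827 - 216*1/179086 = 48094/187827 - 108/89543 = 4286195726/16818593061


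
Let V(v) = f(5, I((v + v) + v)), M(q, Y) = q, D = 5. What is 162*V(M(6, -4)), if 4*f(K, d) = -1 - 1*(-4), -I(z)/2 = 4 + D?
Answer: 243/2 ≈ 121.50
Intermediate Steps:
I(z) = -18 (I(z) = -2*(4 + 5) = -2*9 = -18)
f(K, d) = ¾ (f(K, d) = (-1 - 1*(-4))/4 = (-1 + 4)/4 = (¼)*3 = ¾)
V(v) = ¾
162*V(M(6, -4)) = 162*(¾) = 243/2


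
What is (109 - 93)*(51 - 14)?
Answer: 592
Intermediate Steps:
(109 - 93)*(51 - 14) = 16*37 = 592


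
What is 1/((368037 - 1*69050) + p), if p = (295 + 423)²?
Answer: 1/814511 ≈ 1.2277e-6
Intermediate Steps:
p = 515524 (p = 718² = 515524)
1/((368037 - 1*69050) + p) = 1/((368037 - 1*69050) + 515524) = 1/((368037 - 69050) + 515524) = 1/(298987 + 515524) = 1/814511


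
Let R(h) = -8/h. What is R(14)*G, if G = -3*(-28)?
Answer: -48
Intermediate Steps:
G = 84
R(14)*G = -8/14*84 = -8*1/14*84 = -4/7*84 = -48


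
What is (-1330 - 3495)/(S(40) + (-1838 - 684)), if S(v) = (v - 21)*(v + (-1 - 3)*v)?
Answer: 4825/4802 ≈ 1.0048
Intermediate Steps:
S(v) = -3*v*(-21 + v) (S(v) = (-21 + v)*(v - 4*v) = (-21 + v)*(-3*v) = -3*v*(-21 + v))
(-1330 - 3495)/(S(40) + (-1838 - 684)) = (-1330 - 3495)/(3*40*(21 - 1*40) + (-1838 - 684)) = -4825/(3*40*(21 - 40) - 2522) = -4825/(3*40*(-19) - 2522) = -4825/(-2280 - 2522) = -4825/(-4802) = -4825*(-1/4802) = 4825/4802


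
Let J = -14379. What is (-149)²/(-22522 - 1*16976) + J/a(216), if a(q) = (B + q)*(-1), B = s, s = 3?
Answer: 187693241/2883354 ≈ 65.095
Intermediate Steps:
B = 3
a(q) = -3 - q (a(q) = (3 + q)*(-1) = -3 - q)
(-149)²/(-22522 - 1*16976) + J/a(216) = (-149)²/(-22522 - 1*16976) - 14379/(-3 - 1*216) = 22201/(-22522 - 16976) - 14379/(-3 - 216) = 22201/(-39498) - 14379/(-219) = 22201*(-1/39498) - 14379*(-1/219) = -22201/39498 + 4793/73 = 187693241/2883354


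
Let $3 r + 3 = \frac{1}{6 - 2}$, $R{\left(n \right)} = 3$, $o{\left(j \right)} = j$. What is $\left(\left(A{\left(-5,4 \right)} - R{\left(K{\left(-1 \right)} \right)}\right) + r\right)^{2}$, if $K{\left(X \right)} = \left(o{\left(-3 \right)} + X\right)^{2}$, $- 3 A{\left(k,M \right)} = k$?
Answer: $\frac{81}{16} \approx 5.0625$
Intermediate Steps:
$A{\left(k,M \right)} = - \frac{k}{3}$
$K{\left(X \right)} = \left(-3 + X\right)^{2}$
$r = - \frac{11}{12}$ ($r = -1 + \frac{1}{3 \left(6 - 2\right)} = -1 + \frac{1}{3 \cdot 4} = -1 + \frac{1}{3} \cdot \frac{1}{4} = -1 + \frac{1}{12} = - \frac{11}{12} \approx -0.91667$)
$\left(\left(A{\left(-5,4 \right)} - R{\left(K{\left(-1 \right)} \right)}\right) + r\right)^{2} = \left(\left(\left(- \frac{1}{3}\right) \left(-5\right) - 3\right) - \frac{11}{12}\right)^{2} = \left(\left(\frac{5}{3} - 3\right) - \frac{11}{12}\right)^{2} = \left(- \frac{4}{3} - \frac{11}{12}\right)^{2} = \left(- \frac{9}{4}\right)^{2} = \frac{81}{16}$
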